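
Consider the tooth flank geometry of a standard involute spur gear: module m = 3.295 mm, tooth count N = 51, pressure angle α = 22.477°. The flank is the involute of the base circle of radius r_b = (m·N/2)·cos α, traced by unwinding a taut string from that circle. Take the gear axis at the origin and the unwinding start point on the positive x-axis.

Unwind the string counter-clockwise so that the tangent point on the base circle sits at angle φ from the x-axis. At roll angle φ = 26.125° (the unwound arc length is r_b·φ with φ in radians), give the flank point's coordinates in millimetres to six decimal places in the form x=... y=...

x=85.295765 y=2.402739

pitch radius r_p = m·N/2 = 3.295·51/2 = 84.022500
base radius r_b = r_p·cos α = 84.022500·cos 22.477° = 77.639569
roll angle φ = 26.125° = 0.45596727 rad
x = r_b·(cos φ + φ·sin φ) = 77.639569·(0.89783553 + 0.45596727·0.44033097) = 85.295765
y = r_b·(sin φ − φ·cos φ) = 77.639569·(0.44033097 − 0.45596727·0.89783553) = 2.402739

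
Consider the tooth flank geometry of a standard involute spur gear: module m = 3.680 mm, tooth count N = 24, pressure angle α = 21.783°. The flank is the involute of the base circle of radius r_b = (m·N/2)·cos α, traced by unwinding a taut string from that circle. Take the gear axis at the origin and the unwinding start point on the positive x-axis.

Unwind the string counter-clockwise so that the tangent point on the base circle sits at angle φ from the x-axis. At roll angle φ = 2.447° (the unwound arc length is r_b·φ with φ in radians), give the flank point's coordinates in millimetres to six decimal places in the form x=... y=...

pitch radius r_p = m·N/2 = 3.680·24/2 = 44.160000
base radius r_b = r_p·cos α = 44.160000·cos 21.783° = 41.006798
roll angle φ = 2.447° = 0.04270821 rad
x = r_b·(cos φ + φ·sin φ) = 41.006798·(0.99908814 + 0.04270821·0.04269522) = 41.044179
y = r_b·(sin φ − φ·cos φ) = 41.006798·(0.04269522 − 0.04270821·0.99908814) = 0.001065

x=41.044179 y=0.001065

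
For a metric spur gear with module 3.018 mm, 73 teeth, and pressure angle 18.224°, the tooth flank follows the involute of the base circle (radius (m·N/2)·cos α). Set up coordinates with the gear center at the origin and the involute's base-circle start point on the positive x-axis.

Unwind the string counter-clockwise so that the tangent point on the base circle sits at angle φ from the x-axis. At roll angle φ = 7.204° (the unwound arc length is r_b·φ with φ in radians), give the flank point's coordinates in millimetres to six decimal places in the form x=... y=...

x=105.455441 y=0.069216

pitch radius r_p = m·N/2 = 3.018·73/2 = 110.157000
base radius r_b = r_p·cos α = 110.157000·cos 18.224° = 104.631650
roll angle φ = 7.204° = 0.12573352 rad
x = r_b·(cos φ + φ·sin φ) = 104.631650·(0.99210595 + 0.12573352·0.12540250) = 105.455441
y = r_b·(sin φ − φ·cos φ) = 104.631650·(0.12540250 − 0.12573352·0.99210595) = 0.069216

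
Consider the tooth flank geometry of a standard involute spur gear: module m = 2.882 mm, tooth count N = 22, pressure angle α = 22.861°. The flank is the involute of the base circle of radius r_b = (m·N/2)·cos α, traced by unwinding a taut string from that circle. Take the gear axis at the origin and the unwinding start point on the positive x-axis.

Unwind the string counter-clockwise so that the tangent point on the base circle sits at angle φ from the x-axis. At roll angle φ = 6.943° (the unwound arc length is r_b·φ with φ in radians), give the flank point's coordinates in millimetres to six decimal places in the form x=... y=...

pitch radius r_p = m·N/2 = 2.882·22/2 = 31.702000
base radius r_b = r_p·cos α = 31.702000·cos 22.861° = 29.211810
roll angle φ = 6.943° = 0.12117821 rad
x = r_b·(cos φ + φ·sin φ) = 29.211810·(0.99266690 + 0.12117821·0.12088186) = 29.425499
y = r_b·(sin φ − φ·cos φ) = 29.211810·(0.12088186 − 0.12117821·0.99266690) = 0.017301

x=29.425499 y=0.017301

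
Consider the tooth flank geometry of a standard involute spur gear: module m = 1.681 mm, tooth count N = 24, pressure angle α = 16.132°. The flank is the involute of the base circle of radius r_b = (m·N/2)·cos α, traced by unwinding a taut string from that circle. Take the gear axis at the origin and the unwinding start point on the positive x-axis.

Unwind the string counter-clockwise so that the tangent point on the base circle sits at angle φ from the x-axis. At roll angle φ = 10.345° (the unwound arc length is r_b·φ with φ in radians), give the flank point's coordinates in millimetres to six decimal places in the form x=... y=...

x=19.690996 y=0.037896

pitch radius r_p = m·N/2 = 1.681·24/2 = 20.172000
base radius r_b = r_p·cos α = 20.172000·cos 16.132° = 19.377710
roll angle φ = 10.345° = 0.18055431 rad
x = r_b·(cos φ + φ·sin φ) = 19.377710·(0.98374430 + 0.18055431·0.17957490) = 19.690996
y = r_b·(sin φ − φ·cos φ) = 19.377710·(0.17957490 − 0.18055431·0.98374430) = 0.037896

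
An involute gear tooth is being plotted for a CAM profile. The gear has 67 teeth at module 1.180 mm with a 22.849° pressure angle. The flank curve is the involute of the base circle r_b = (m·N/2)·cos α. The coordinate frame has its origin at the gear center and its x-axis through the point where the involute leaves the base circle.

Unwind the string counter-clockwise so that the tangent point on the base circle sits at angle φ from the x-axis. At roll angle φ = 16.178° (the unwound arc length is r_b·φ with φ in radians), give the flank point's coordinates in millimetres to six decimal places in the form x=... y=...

pitch radius r_p = m·N/2 = 1.180·67/2 = 39.530000
base radius r_b = r_p·cos α = 39.530000·cos 22.849° = 36.428137
roll angle φ = 16.178° = 0.28235937 rad
x = r_b·(cos φ + φ·sin φ) = 36.428137·(0.96040074 + 0.28235937·0.27862236) = 37.851470
y = r_b·(sin φ − φ·cos φ) = 36.428137·(0.27862236 − 0.28235937·0.96040074) = 0.271179

x=37.851470 y=0.271179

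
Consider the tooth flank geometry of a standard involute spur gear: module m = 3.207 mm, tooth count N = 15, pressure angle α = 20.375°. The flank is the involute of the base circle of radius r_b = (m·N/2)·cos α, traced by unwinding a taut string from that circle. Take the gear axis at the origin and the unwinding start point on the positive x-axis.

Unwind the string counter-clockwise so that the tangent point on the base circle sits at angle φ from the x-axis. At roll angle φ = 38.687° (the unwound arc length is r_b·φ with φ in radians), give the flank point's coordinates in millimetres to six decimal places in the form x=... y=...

pitch radius r_p = m·N/2 = 3.207·15/2 = 24.052500
base radius r_b = r_p·cos α = 24.052500·cos 20.375° = 22.547631
roll angle φ = 38.687° = 0.67521553 rad
x = r_b·(cos φ + φ·sin φ) = 22.547631·(0.78057225 + 0.67521553·0.62506557) = 27.116373
y = r_b·(sin φ − φ·cos φ) = 22.547631·(0.62506557 − 0.67521553·0.78057225) = 2.209917

x=27.116373 y=2.209917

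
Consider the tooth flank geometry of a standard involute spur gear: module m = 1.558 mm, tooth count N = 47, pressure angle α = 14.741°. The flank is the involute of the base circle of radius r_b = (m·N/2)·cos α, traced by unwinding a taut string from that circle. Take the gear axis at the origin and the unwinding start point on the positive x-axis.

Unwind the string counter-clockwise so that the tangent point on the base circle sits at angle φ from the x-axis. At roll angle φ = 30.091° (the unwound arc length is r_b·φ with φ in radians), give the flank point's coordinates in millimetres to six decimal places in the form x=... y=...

pitch radius r_p = m·N/2 = 1.558·47/2 = 36.613000
base radius r_b = r_p·cos α = 36.613000·cos 14.741° = 35.407917
roll angle φ = 30.091° = 0.52518703 rad
x = r_b·(cos φ + φ·sin φ) = 35.407917·(0.86523019 + 0.52518703·0.50137483) = 39.959454
y = r_b·(sin φ − φ·cos φ) = 35.407917·(0.50137483 − 0.52518703·0.86523019) = 1.663009

x=39.959454 y=1.663009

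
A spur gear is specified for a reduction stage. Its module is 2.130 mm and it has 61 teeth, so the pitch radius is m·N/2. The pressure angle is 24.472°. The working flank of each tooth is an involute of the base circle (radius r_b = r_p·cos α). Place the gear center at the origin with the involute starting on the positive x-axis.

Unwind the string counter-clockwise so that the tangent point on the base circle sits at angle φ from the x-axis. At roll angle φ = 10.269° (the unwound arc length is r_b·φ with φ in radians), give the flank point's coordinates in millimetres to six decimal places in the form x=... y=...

x=60.070866 y=0.113109

pitch radius r_p = m·N/2 = 2.130·61/2 = 64.965000
base radius r_b = r_p·cos α = 64.965000·cos 24.472° = 59.128793
roll angle φ = 10.269° = 0.17922786 rad
x = r_b·(cos φ + φ·sin φ) = 59.128793·(0.98398164 + 0.17922786·0.17826986) = 60.070866
y = r_b·(sin φ − φ·cos φ) = 59.128793·(0.17826986 − 0.17922786·0.98398164) = 0.113109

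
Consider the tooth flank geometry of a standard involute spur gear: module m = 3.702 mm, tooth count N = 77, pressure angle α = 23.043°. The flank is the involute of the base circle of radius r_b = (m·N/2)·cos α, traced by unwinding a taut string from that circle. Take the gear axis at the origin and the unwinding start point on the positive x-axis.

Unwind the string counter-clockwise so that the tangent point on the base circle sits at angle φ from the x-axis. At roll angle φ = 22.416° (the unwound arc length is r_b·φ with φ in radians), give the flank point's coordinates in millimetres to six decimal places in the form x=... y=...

pitch radius r_p = m·N/2 = 3.702·77/2 = 142.527000
base radius r_b = r_p·cos α = 142.527000·cos 23.043° = 131.154964
roll angle φ = 22.416° = 0.39123301 rad
x = r_b·(cos φ + φ·sin φ) = 131.154964·(0.92443958 + 0.39123301·0.38132854) = 140.811627
y = r_b·(sin φ − φ·cos φ) = 131.154964·(0.38132854 − 0.39123301·0.92443958) = 2.578148

x=140.811627 y=2.578148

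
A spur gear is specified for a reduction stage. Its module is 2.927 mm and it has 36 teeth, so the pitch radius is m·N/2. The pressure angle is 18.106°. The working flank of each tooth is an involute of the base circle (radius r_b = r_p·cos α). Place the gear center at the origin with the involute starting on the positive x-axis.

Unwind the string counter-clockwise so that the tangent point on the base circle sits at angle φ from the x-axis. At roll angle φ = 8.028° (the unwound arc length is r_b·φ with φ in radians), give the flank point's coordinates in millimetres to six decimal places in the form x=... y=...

pitch radius r_p = m·N/2 = 2.927·36/2 = 52.686000
base radius r_b = r_p·cos α = 52.686000·cos 18.106° = 50.077157
roll angle φ = 8.028° = 0.14011503 rad
x = r_b·(cos φ + φ·sin φ) = 50.077157·(0.99019994 + 0.14011503·0.13965702) = 50.566310
y = r_b·(sin φ − φ·cos φ) = 50.077157·(0.13965702 − 0.14011503·0.99019994) = 0.045827

x=50.566310 y=0.045827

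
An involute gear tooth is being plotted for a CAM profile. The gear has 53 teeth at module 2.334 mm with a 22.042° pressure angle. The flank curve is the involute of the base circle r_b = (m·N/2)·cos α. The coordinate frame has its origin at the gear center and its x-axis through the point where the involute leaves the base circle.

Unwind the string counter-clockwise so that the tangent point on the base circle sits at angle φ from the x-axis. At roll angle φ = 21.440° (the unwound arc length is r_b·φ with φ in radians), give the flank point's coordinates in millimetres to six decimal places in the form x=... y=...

pitch radius r_p = m·N/2 = 2.334·53/2 = 61.851000
base radius r_b = r_p·cos α = 61.851000·cos 22.042° = 57.330249
roll angle φ = 21.440° = 0.37419859 rad
x = r_b·(cos φ + φ·sin φ) = 57.330249·(0.93080086 + 0.37419859·0.36552669) = 61.204652
y = r_b·(sin φ − φ·cos φ) = 57.330249·(0.36552669 − 0.37419859·0.93080086) = 0.987360

x=61.204652 y=0.987360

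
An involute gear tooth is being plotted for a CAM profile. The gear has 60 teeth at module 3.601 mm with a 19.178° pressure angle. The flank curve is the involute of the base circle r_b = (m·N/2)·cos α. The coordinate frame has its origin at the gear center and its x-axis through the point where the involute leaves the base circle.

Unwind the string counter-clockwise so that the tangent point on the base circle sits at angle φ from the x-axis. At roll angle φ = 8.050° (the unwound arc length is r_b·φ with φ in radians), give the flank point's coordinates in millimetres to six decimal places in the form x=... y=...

x=103.036729 y=0.094143

pitch radius r_p = m·N/2 = 3.601·60/2 = 108.030000
base radius r_b = r_p·cos α = 108.030000·cos 19.178° = 102.034613
roll angle φ = 8.050° = 0.14049900 rad
x = r_b·(cos φ + φ·sin φ) = 102.034613·(0.99014624 + 0.14049900·0.14003722) = 103.036729
y = r_b·(sin φ − φ·cos φ) = 102.034613·(0.14003722 − 0.14049900·0.99014624) = 0.094143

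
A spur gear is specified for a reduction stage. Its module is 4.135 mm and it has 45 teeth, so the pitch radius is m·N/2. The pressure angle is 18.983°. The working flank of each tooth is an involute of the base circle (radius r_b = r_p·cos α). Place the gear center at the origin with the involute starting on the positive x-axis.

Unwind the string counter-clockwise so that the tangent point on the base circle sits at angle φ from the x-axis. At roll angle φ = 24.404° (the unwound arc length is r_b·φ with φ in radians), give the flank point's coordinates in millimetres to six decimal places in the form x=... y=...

pitch radius r_p = m·N/2 = 4.135·45/2 = 93.037500
base radius r_b = r_p·cos α = 93.037500·cos 18.983° = 87.977668
roll angle φ = 24.404° = 0.42593015 rad
x = r_b·(cos φ + φ·sin φ) = 87.977668·(0.91065482 + 0.42593015·0.41316801) = 95.599660
y = r_b·(sin φ − φ·cos φ) = 87.977668·(0.41316801 − 0.42593015·0.91065482) = 2.225189

x=95.599660 y=2.225189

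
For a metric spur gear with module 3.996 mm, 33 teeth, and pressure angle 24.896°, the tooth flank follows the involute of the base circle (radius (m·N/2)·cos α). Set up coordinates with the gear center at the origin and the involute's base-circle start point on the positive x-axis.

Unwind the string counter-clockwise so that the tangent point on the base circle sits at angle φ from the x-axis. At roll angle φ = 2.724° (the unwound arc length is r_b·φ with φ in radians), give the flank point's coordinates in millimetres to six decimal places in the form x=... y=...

pitch radius r_p = m·N/2 = 3.996·33/2 = 65.934000
base radius r_b = r_p·cos α = 65.934000·cos 24.896° = 59.806978
roll angle φ = 2.724° = 0.04754277 rad
x = r_b·(cos φ + φ·sin φ) = 59.806978·(0.99887006 + 0.04754277·0.04752486) = 59.874531
y = r_b·(sin φ − φ·cos φ) = 59.806978·(0.04752486 − 0.04754277·0.99887006) = 0.002142

x=59.874531 y=0.002142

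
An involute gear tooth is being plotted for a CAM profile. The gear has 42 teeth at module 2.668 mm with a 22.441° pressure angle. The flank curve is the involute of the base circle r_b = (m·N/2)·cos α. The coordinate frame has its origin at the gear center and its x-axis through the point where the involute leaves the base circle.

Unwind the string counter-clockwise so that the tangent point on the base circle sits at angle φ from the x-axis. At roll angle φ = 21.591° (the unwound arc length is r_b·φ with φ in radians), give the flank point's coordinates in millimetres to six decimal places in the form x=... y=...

pitch radius r_p = m·N/2 = 2.668·42/2 = 56.028000
base radius r_b = r_p·cos α = 56.028000·cos 22.441° = 51.785174
roll angle φ = 21.591° = 0.37683404 rad
x = r_b·(cos φ + φ·sin φ) = 51.785174·(0.92983430 + 0.37683404·0.36797850) = 55.332516
y = r_b·(sin φ − φ·cos φ) = 51.785174·(0.36797850 − 0.37683404·0.92983430) = 0.910657

x=55.332516 y=0.910657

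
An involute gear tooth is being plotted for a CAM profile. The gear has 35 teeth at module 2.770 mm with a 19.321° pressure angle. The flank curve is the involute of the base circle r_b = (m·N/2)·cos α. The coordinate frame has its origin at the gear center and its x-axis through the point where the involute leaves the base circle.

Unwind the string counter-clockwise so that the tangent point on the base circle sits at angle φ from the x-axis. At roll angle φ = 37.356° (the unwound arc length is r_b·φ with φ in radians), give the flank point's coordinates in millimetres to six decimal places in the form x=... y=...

pitch radius r_p = m·N/2 = 2.770·35/2 = 48.475000
base radius r_b = r_p·cos α = 48.475000·cos 19.321° = 45.744876
roll angle φ = 37.356° = 0.65198520 rad
x = r_b·(cos φ + φ·sin φ) = 45.744876·(0.79488082 + 0.65198520·0.60676559) = 54.458497
y = r_b·(sin φ − φ·cos φ) = 45.744876·(0.60676559 − 0.65198520·0.79488082) = 4.049111

x=54.458497 y=4.049111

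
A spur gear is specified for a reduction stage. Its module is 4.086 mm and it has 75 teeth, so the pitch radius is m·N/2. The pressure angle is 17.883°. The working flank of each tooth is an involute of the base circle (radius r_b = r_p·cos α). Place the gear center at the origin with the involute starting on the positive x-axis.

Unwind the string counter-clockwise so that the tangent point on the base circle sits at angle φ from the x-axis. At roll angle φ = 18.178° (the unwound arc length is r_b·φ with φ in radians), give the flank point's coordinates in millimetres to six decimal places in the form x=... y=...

pitch radius r_p = m·N/2 = 4.086·75/2 = 153.225000
base radius r_b = r_p·cos α = 153.225000·cos 17.883° = 145.822019
roll angle φ = 18.178° = 0.31726595 rad
x = r_b·(cos φ + φ·sin φ) = 145.822019·(0.95009191 + 0.31726595·0.31197013) = 152.977420
y = r_b·(sin φ − φ·cos φ) = 145.822019·(0.31197013 − 0.31726595·0.95009191) = 1.536719

x=152.977420 y=1.536719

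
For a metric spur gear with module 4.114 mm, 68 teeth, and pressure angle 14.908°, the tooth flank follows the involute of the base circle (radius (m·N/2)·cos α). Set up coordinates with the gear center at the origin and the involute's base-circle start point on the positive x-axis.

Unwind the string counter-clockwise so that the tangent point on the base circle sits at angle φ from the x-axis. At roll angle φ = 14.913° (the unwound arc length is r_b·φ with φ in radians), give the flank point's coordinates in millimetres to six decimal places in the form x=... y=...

x=139.669094 y=0.789104

pitch radius r_p = m·N/2 = 4.114·68/2 = 139.876000
base radius r_b = r_p·cos α = 139.876000·cos 14.908° = 135.167797
roll angle φ = 14.913° = 0.26028095 rad
x = r_b·(cos φ + φ·sin φ) = 135.167797·(0.96631771 + 0.26028095·0.25735205) = 139.669094
y = r_b·(sin φ − φ·cos φ) = 135.167797·(0.25735205 − 0.26028095·0.96631771) = 0.789104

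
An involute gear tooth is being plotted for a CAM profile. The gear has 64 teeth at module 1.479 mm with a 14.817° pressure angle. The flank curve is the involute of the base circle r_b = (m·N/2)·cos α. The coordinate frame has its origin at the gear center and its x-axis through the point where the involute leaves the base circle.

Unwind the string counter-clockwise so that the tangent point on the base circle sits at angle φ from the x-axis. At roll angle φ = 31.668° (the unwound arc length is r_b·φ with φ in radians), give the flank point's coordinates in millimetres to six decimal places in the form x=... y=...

x=52.218187 y=2.497344

pitch radius r_p = m·N/2 = 1.479·64/2 = 47.328000
base radius r_b = r_p·cos α = 47.328000·cos 14.817° = 45.754228
roll angle φ = 31.668° = 0.55271087 rad
x = r_b·(cos φ + φ·sin φ) = 45.754228·(0.85110446 + 0.55271087·0.52499639) = 52.218187
y = r_b·(sin φ − φ·cos φ) = 45.754228·(0.52499639 − 0.55271087·0.85110446) = 2.497344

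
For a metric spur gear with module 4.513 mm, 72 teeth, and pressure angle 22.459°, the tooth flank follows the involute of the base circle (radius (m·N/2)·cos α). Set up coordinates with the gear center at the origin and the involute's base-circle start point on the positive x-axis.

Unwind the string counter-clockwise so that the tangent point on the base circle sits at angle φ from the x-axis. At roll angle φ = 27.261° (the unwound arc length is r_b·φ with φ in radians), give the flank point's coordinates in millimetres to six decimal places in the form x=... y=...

x=166.190468 y=5.269682

pitch radius r_p = m·N/2 = 4.513·72/2 = 162.468000
base radius r_b = r_p·cos α = 162.468000·cos 22.459° = 150.145312
roll angle φ = 27.261° = 0.47579421 rad
x = r_b·(cos φ + φ·sin φ) = 150.145312·(0.88892922 + 0.47579421·0.45804459) = 166.190468
y = r_b·(sin φ − φ·cos φ) = 150.145312·(0.45804459 − 0.47579421·0.88892922) = 5.269682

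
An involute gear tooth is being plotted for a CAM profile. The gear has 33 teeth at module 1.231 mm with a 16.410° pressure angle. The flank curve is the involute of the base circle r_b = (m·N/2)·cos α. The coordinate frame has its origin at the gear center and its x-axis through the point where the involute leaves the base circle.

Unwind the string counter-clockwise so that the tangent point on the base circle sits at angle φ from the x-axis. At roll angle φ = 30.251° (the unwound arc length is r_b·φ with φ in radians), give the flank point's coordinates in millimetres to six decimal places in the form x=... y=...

pitch radius r_p = m·N/2 = 1.231·33/2 = 20.311500
base radius r_b = r_p·cos α = 20.311500·cos 16.410° = 19.484105
roll angle φ = 30.251° = 0.52797955 rad
x = r_b·(cos φ + φ·sin φ) = 19.484105·(0.86382671 + 0.52797955·0.50378905) = 22.013473
y = r_b·(sin φ − φ·cos φ) = 19.484105·(0.50378905 − 0.52797955·0.86382671) = 0.929513

x=22.013473 y=0.929513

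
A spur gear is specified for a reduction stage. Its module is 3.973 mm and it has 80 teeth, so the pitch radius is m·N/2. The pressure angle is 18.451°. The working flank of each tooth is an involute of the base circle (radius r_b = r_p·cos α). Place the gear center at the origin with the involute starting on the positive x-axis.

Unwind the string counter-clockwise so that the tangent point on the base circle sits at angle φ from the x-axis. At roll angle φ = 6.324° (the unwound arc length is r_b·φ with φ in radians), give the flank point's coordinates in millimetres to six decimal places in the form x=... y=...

x=151.666135 y=0.067486

pitch radius r_p = m·N/2 = 3.973·80/2 = 158.920000
base radius r_b = r_p·cos α = 158.920000·cos 18.451° = 150.750665
roll angle φ = 6.324° = 0.11037462 rad
x = r_b·(cos φ + φ·sin φ) = 150.750665·(0.99391490 + 0.11037462·0.11015065) = 151.666135
y = r_b·(sin φ − φ·cos φ) = 150.750665·(0.11015065 − 0.11037462·0.99391490) = 0.067486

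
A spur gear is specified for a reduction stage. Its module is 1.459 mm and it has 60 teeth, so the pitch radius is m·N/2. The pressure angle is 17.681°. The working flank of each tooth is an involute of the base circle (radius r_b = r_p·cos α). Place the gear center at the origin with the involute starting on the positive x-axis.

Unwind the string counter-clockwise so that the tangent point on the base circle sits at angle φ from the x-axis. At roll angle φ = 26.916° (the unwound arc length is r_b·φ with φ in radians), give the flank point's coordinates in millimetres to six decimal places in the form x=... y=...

x=46.053201 y=1.409577

pitch radius r_p = m·N/2 = 1.459·60/2 = 43.770000
base radius r_b = r_p·cos α = 43.770000·cos 17.681° = 41.702404
roll angle φ = 26.916° = 0.46977282 rad
x = r_b·(cos φ + φ·sin φ) = 41.702404·(0.89167115 + 0.46977282·0.45268373) = 46.053201
y = r_b·(sin φ − φ·cos φ) = 41.702404·(0.45268373 − 0.46977282·0.89167115) = 1.409577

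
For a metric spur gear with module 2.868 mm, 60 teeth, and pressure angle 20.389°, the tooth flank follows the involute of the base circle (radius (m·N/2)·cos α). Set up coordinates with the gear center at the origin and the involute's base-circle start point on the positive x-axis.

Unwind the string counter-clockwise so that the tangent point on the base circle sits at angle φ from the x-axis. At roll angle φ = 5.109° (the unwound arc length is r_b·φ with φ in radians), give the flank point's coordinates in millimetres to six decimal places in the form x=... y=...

pitch radius r_p = m·N/2 = 2.868·60/2 = 86.040000
base radius r_b = r_p·cos α = 86.040000·cos 20.389° = 80.649499
roll angle φ = 5.109° = 0.08916887 rad
x = r_b·(cos φ + φ·sin φ) = 80.649499·(0.99602709 + 0.08916887·0.08905075) = 80.969487
y = r_b·(sin φ − φ·cos φ) = 80.649499·(0.08905075 − 0.08916887·0.99602709) = 0.019045

x=80.969487 y=0.019045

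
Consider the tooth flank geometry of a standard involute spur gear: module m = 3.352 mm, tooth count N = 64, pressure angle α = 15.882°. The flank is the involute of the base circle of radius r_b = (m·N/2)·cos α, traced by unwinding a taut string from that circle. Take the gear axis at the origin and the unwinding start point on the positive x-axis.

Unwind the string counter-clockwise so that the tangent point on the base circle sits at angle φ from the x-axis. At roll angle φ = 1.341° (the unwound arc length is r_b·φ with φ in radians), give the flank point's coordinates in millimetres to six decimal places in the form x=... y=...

pitch radius r_p = m·N/2 = 3.352·64/2 = 107.264000
base radius r_b = r_p·cos α = 107.264000·cos 15.882° = 103.169447
roll angle φ = 1.341° = 0.02340487 rad
x = r_b·(cos φ + φ·sin φ) = 103.169447·(0.99972612 + 0.02340487·0.02340273) = 103.197700
y = r_b·(sin φ − φ·cos φ) = 103.169447·(0.02340273 − 0.02340487·0.99972612) = 0.000441

x=103.197700 y=0.000441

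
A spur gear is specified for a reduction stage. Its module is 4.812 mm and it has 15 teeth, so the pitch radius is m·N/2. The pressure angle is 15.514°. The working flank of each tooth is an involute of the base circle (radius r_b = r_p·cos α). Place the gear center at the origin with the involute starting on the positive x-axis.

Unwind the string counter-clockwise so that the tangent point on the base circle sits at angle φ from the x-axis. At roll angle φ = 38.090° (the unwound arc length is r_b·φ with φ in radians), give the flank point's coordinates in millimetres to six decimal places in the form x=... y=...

x=41.631120 y=3.257580

pitch radius r_p = m·N/2 = 4.812·15/2 = 36.090000
base radius r_b = r_p·cos α = 36.090000·cos 15.514° = 34.775065
roll angle φ = 38.090° = 0.66479591 rad
x = r_b·(cos φ + φ·sin φ) = 34.775065·(0.78704270 + 0.66479591·0.61689852) = 41.631120
y = r_b·(sin φ − φ·cos φ) = 34.775065·(0.61689852 − 0.66479591·0.78704270) = 3.257580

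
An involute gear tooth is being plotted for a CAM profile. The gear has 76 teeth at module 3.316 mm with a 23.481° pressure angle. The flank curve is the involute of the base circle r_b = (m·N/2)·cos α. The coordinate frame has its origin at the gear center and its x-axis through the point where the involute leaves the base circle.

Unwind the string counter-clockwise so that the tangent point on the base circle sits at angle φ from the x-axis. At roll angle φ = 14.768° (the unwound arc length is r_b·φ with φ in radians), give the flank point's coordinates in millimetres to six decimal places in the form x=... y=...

pitch radius r_p = m·N/2 = 3.316·76/2 = 126.008000
base radius r_b = r_p·cos α = 126.008000·cos 23.481° = 115.573562
roll angle φ = 14.768° = 0.25775022 rad
x = r_b·(cos φ + φ·sin φ) = 115.573562·(0.96696591 + 0.25775022·0.25490574) = 119.349109
y = r_b·(sin φ − φ·cos φ) = 115.573562·(0.25490574 − 0.25775022·0.96696591) = 0.655309

x=119.349109 y=0.655309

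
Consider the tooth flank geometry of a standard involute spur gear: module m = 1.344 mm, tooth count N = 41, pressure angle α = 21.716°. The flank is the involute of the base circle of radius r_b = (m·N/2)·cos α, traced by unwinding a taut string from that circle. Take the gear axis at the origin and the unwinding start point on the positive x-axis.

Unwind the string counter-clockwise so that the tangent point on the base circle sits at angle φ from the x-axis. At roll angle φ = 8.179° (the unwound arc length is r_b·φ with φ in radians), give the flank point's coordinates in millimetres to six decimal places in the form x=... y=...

x=25.856088 y=0.024769

pitch radius r_p = m·N/2 = 1.344·41/2 = 27.552000
base radius r_b = r_p·cos α = 27.552000·cos 21.716° = 25.596615
roll angle φ = 8.179° = 0.14275048 rad
x = r_b·(cos φ + φ·sin φ) = 25.596615·(0.98982844 + 0.14275048·0.14226615) = 25.856088
y = r_b·(sin φ − φ·cos φ) = 25.596615·(0.14226615 − 0.14275048·0.98982844) = 0.024769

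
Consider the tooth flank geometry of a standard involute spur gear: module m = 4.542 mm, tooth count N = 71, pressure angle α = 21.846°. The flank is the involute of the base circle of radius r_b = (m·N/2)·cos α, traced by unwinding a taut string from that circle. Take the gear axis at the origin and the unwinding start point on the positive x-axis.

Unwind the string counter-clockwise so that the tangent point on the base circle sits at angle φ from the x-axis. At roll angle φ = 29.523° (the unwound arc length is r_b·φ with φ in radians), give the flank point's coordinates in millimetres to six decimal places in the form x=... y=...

x=168.230527 y=6.645514

pitch radius r_p = m·N/2 = 4.542·71/2 = 161.241000
base radius r_b = r_p·cos α = 161.241000·cos 21.846° = 149.661860
roll angle φ = 29.523° = 0.51527356 rad
x = r_b·(cos φ + φ·sin φ) = 149.661860·(0.87015795 + 0.51527356·0.49277290) = 168.230527
y = r_b·(sin φ − φ·cos φ) = 149.661860·(0.49277290 − 0.51527356·0.87015795) = 6.645514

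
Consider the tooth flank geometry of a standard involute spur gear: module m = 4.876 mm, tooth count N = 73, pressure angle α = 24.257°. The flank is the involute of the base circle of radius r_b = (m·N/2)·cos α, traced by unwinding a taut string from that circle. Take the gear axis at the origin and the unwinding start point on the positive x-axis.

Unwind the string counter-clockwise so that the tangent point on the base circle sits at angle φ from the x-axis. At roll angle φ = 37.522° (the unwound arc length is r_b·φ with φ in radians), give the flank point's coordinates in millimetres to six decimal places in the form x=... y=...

x=193.412875 y=14.549288

pitch radius r_p = m·N/2 = 4.876·73/2 = 177.974000
base radius r_b = r_p·cos α = 177.974000·cos 24.257° = 162.261006
roll angle φ = 37.522° = 0.65488244 rad
x = r_b·(cos φ + φ·sin φ) = 162.261006·(0.79311953 + 0.65488244·0.60906601) = 193.412875
y = r_b·(sin φ − φ·cos φ) = 162.261006·(0.60906601 − 0.65488244·0.79311953) = 14.549288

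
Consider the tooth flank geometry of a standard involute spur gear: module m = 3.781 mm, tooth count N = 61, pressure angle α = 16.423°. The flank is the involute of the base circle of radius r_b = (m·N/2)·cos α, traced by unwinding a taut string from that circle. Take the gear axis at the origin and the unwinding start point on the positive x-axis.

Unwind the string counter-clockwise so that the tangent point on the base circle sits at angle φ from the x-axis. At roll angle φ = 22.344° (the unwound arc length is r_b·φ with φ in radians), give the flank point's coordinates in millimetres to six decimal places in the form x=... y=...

x=118.709668 y=2.153725

pitch radius r_p = m·N/2 = 3.781·61/2 = 115.320500
base radius r_b = r_p·cos α = 115.320500·cos 16.423° = 110.615488
roll angle φ = 22.344° = 0.38997637 rad
x = r_b·(cos φ + φ·sin φ) = 110.615488·(0.92491804 + 0.38997637·0.38016656) = 118.709668
y = r_b·(sin φ − φ·cos φ) = 110.615488·(0.38016656 − 0.38997637·0.92491804) = 2.153725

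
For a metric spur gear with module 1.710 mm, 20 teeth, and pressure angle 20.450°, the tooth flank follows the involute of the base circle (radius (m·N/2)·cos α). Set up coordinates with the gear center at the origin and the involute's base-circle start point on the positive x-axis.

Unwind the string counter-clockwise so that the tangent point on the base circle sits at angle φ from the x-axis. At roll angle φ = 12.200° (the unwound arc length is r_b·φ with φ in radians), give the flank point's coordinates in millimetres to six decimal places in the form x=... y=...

x=16.381428 y=0.051327

pitch radius r_p = m·N/2 = 1.710·20/2 = 17.100000
base radius r_b = r_p·cos α = 17.100000·cos 20.450° = 16.022314
roll angle φ = 12.200° = 0.21293017 rad
x = r_b·(cos φ + φ·sin φ) = 16.022314·(0.97741589 + 0.21293017·0.21132480) = 16.381428
y = r_b·(sin φ − φ·cos φ) = 16.022314·(0.21132480 − 0.21293017·0.97741589) = 0.051327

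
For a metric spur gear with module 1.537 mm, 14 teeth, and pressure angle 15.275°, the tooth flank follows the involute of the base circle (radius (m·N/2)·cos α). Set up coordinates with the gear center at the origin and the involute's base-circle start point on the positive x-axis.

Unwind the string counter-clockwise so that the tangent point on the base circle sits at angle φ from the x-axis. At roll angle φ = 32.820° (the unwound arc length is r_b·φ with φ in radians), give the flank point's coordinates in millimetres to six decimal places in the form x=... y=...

x=11.944520 y=0.629160

pitch radius r_p = m·N/2 = 1.537·14/2 = 10.759000
base radius r_b = r_p·cos α = 10.759000·cos 15.275° = 10.378911
roll angle φ = 32.820° = 0.57281706 rad
x = r_b·(cos φ + φ·sin φ) = 10.378911·(0.84037746 + 0.57281706·0.54200159) = 11.944520
y = r_b·(sin φ − φ·cos φ) = 10.378911·(0.54200159 − 0.57281706·0.84037746) = 0.629160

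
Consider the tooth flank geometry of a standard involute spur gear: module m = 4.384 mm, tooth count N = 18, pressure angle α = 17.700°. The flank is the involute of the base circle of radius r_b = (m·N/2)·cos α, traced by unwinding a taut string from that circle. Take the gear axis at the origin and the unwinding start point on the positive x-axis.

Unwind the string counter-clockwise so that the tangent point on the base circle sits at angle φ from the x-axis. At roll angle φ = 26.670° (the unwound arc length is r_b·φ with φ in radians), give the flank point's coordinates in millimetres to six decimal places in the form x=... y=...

pitch radius r_p = m·N/2 = 4.384·18/2 = 39.456000
base radius r_b = r_p·cos α = 39.456000·cos 17.700° = 37.588211
roll angle φ = 26.670° = 0.46547931 rad
x = r_b·(cos φ + φ·sin φ) = 37.588211·(0.89360653 + 0.46547931·0.44885117) = 41.442411
y = r_b·(sin φ − φ·cos φ) = 37.588211·(0.44885117 − 0.46547931·0.89360653) = 1.236495

x=41.442411 y=1.236495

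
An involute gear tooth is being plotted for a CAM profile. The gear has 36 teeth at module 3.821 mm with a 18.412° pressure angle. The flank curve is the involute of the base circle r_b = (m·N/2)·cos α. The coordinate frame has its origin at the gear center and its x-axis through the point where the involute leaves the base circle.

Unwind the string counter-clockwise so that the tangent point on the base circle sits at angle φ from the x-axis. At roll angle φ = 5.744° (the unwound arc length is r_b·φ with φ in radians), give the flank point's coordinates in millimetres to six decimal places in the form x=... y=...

pitch radius r_p = m·N/2 = 3.821·36/2 = 68.778000
base radius r_b = r_p·cos α = 68.778000·cos 18.412° = 65.257246
roll angle φ = 5.744° = 0.10025171 rad
x = r_b·(cos φ + φ·sin φ) = 65.257246·(0.99497900 + 0.10025171·0.10008387) = 65.584353
y = r_b·(sin φ − φ·cos φ) = 65.257246·(0.10008387 − 0.10025171·0.99497900) = 0.021895

x=65.584353 y=0.021895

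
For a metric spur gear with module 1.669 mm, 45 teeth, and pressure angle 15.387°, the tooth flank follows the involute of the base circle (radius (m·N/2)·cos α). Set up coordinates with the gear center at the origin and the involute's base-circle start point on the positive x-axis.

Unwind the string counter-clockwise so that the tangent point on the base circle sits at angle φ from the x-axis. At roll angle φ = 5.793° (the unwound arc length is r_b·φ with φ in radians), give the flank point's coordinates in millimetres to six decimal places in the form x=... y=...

x=36.391044 y=0.012461

pitch radius r_p = m·N/2 = 1.669·45/2 = 37.552500
base radius r_b = r_p·cos α = 37.552500·cos 15.387° = 36.206454
roll angle φ = 5.793° = 0.10110692 rad
x = r_b·(cos φ + φ·sin φ) = 36.206454·(0.99489305 + 0.10110692·0.10093475) = 36.391044
y = r_b·(sin φ − φ·cos φ) = 36.206454·(0.10093475 − 0.10110692·0.99489305) = 0.012461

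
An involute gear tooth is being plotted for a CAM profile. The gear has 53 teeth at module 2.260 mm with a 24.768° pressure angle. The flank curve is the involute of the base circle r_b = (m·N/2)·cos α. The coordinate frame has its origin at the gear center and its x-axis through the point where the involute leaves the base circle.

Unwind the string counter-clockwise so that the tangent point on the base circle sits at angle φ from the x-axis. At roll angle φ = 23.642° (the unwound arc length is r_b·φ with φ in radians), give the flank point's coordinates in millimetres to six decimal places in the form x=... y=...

x=58.815160 y=1.251978

pitch radius r_p = m·N/2 = 2.260·53/2 = 59.890000
base radius r_b = r_p·cos α = 59.890000·cos 24.768° = 54.380815
roll angle φ = 23.642° = 0.41263074 rad
x = r_b·(cos φ + φ·sin φ) = 54.380815·(0.91606901 + 0.41263074·0.40102065) = 58.815160
y = r_b·(sin φ − φ·cos φ) = 54.380815·(0.40102065 − 0.41263074·0.91606901) = 1.251978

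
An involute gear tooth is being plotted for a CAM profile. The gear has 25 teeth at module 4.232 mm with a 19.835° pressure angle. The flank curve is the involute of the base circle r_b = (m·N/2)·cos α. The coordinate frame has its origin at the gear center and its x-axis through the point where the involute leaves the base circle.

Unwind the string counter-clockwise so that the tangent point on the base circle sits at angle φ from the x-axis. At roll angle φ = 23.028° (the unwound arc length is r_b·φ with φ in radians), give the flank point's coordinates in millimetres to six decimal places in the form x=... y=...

pitch radius r_p = m·N/2 = 4.232·25/2 = 52.900000
base radius r_b = r_p·cos α = 52.900000·cos 19.835° = 49.761637
roll angle φ = 23.028° = 0.40191442 rad
x = r_b·(cos φ + φ·sin φ) = 49.761637·(0.92031380 + 0.40191442·0.39118093) = 53.619908
y = r_b·(sin φ − φ·cos φ) = 49.761637·(0.39118093 − 0.40191442·0.92031380) = 1.059601

x=53.619908 y=1.059601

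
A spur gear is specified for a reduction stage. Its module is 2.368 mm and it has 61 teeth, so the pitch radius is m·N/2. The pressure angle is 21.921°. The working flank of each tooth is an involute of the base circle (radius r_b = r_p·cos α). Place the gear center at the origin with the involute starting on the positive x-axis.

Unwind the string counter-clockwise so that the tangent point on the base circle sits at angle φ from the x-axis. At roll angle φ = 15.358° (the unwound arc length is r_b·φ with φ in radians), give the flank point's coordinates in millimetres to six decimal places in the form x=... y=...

x=69.366142 y=0.427051

pitch radius r_p = m·N/2 = 2.368·61/2 = 72.224000
base radius r_b = r_p·cos α = 72.224000·cos 21.921° = 67.002168
roll angle φ = 15.358° = 0.26804767 rad
x = r_b·(cos φ + φ·sin φ) = 67.002168·(0.96428981 + 0.26804767·0.26484933) = 69.366142
y = r_b·(sin φ − φ·cos φ) = 67.002168·(0.26484933 − 0.26804767·0.96428981) = 0.427051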